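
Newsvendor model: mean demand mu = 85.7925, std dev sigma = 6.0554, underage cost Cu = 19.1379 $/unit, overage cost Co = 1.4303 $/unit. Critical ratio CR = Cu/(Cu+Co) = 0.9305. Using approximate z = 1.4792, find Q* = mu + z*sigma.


CR = Cu/(Cu+Co) = 19.1379/(19.1379+1.4303) = 0.9305
z = 1.4792
Q* = 85.7925 + 1.4792 * 6.0554 = 94.7496

94.7496 units


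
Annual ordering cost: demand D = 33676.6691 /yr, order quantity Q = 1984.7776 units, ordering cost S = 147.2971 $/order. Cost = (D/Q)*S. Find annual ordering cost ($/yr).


Number of orders = D/Q = 16.9675
Cost = 16.9675 * 147.2971 = 2499.2602

2499.2602 $/yr


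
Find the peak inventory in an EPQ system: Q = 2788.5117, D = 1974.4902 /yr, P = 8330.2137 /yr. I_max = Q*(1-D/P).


D/P = 0.2370
1 - D/P = 0.7630
I_max = 2788.5117 * 0.7630 = 2127.5576

2127.5576 units


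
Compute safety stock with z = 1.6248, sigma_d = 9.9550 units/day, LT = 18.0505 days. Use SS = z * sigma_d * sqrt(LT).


sqrt(LT) = sqrt(18.0505) = 4.2486
SS = 1.6248 * 9.9550 * 4.2486 = 68.7204

68.7204 units


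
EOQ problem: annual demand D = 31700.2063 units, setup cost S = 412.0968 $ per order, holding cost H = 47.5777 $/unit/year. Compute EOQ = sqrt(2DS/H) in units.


2*D*S = 2 * 31700.2063 * 412.0968 = 26127107.1511
2*D*S/H = 549146.0737
EOQ = sqrt(549146.0737) = 741.0439

741.0439 units


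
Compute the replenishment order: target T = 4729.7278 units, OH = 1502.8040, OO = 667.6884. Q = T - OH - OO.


Inventory position = OH + OO = 1502.8040 + 667.6884 = 2170.4924
Q = 4729.7278 - 2170.4924 = 2559.2354

2559.2354 units


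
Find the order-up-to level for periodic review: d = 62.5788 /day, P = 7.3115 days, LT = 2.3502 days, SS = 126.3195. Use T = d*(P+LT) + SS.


P + LT = 9.6617
d*(P+LT) = 62.5788 * 9.6617 = 604.6176
T = 604.6176 + 126.3195 = 730.9371

730.9371 units


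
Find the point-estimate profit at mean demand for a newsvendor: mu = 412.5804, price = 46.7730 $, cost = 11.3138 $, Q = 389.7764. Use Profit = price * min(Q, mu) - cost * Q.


Sales at mu = min(389.7764, 412.5804) = 389.7764
Revenue = 46.7730 * 389.7764 = 18231.0116
Total cost = 11.3138 * 389.7764 = 4409.8522
Profit = 18231.0116 - 4409.8522 = 13821.1593

13821.1593 $


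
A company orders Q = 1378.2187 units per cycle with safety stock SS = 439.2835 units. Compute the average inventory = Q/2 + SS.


Q/2 = 689.1093
Avg = 689.1093 + 439.2835 = 1128.3928

1128.3928 units


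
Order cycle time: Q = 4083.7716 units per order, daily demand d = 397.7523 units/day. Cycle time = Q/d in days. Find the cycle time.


Cycle = 4083.7716 / 397.7523 = 10.2671

10.2671 days


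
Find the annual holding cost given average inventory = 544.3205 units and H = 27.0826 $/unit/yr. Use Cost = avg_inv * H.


Cost = 544.3205 * 27.0826 = 14741.6144

14741.6144 $/yr


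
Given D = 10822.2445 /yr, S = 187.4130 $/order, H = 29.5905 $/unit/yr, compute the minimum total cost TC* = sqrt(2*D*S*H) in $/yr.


2*D*S*H = 120032638.7051
TC* = sqrt(120032638.7051) = 10955.9408

10955.9408 $/yr


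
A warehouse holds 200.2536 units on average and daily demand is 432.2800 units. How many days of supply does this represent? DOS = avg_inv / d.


DOS = 200.2536 / 432.2800 = 0.4632

0.4632 days


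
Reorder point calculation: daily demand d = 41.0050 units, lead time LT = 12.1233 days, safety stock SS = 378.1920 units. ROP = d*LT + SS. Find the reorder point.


d*LT = 41.0050 * 12.1233 = 497.1159
ROP = 497.1159 + 378.1920 = 875.3079

875.3079 units


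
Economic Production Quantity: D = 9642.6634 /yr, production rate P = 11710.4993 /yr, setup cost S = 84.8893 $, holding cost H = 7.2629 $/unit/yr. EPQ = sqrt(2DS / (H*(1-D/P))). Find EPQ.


1 - D/P = 1 - 0.8234 = 0.1766
H*(1-D/P) = 1.2825
2DS = 1637117.8923
EPQ = sqrt(1276524.7277) = 1129.8339

1129.8339 units


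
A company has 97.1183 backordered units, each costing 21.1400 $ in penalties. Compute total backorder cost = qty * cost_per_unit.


Total = 97.1183 * 21.1400 = 2053.0809

2053.0809 $


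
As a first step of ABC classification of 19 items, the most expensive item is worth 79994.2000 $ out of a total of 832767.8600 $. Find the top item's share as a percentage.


Top item = 79994.2000
Total = 832767.8600
Percentage = 79994.2000 / 832767.8600 * 100 = 9.6058

9.6058%


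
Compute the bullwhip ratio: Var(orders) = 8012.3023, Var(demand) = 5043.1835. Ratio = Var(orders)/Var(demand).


BW = 8012.3023 / 5043.1835 = 1.5887

1.5887


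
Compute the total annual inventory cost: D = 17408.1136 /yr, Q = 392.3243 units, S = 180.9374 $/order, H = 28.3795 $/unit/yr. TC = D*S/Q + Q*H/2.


Ordering cost = D*S/Q = 8028.5081
Holding cost = Q*H/2 = 5566.9837
TC = 8028.5081 + 5566.9837 = 13595.4918

13595.4918 $/yr


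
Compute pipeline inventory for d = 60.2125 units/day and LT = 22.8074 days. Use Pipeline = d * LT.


Pipeline = 60.2125 * 22.8074 = 1373.2906

1373.2906 units


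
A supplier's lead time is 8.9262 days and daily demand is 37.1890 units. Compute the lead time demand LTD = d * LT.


LTD = 37.1890 * 8.9262 = 331.9565

331.9565 units


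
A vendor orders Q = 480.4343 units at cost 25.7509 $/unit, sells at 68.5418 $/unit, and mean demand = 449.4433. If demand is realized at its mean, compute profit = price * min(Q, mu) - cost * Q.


Sales at mu = min(480.4343, 449.4433) = 449.4433
Revenue = 68.5418 * 449.4433 = 30805.6528
Total cost = 25.7509 * 480.4343 = 12371.6156
Profit = 30805.6528 - 12371.6156 = 18434.0372

18434.0372 $


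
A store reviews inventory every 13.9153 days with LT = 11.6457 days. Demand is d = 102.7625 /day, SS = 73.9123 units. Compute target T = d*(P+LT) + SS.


P + LT = 25.5610
d*(P+LT) = 102.7625 * 25.5610 = 2626.7123
T = 2626.7123 + 73.9123 = 2700.6246

2700.6246 units


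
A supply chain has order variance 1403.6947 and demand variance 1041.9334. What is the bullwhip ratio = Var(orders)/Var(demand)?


BW = 1403.6947 / 1041.9334 = 1.3472

1.3472


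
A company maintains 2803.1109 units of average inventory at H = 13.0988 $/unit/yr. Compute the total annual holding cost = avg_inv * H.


Cost = 2803.1109 * 13.0988 = 36717.3891

36717.3891 $/yr


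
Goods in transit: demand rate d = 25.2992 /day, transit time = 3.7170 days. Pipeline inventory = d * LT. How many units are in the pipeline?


Pipeline = 25.2992 * 3.7170 = 94.0371

94.0371 units


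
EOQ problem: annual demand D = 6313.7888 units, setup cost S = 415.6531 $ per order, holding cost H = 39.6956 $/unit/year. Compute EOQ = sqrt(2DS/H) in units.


2*D*S = 2 * 6313.7888 * 415.6531 = 5248691.7749
2*D*S/H = 132223.5153
EOQ = sqrt(132223.5153) = 363.6255

363.6255 units


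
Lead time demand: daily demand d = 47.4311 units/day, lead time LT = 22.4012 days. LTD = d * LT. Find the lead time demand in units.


LTD = 47.4311 * 22.4012 = 1062.5136

1062.5136 units


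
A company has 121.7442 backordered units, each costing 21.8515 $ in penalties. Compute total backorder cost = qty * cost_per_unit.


Total = 121.7442 * 21.8515 = 2660.2934

2660.2934 $


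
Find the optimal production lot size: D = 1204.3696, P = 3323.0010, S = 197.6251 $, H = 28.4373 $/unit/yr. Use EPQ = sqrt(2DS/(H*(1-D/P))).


1 - D/P = 1 - 0.3624 = 0.6376
H*(1-D/P) = 18.1306
2DS = 476027.3253
EPQ = sqrt(26255.3971) = 162.0352

162.0352 units


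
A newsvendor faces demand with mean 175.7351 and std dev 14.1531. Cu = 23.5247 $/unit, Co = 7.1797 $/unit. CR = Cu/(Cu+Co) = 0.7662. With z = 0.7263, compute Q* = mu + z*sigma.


CR = Cu/(Cu+Co) = 23.5247/(23.5247+7.1797) = 0.7662
z = 0.7263
Q* = 175.7351 + 0.7263 * 14.1531 = 186.0145

186.0145 units


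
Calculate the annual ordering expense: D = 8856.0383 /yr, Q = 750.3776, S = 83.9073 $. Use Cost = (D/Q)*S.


Number of orders = D/Q = 11.8021
Cost = 11.8021 * 83.9073 = 990.2831

990.2831 $/yr


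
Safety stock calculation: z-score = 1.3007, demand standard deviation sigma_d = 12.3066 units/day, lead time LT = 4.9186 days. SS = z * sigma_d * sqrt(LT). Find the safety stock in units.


sqrt(LT) = sqrt(4.9186) = 2.2178
SS = 1.3007 * 12.3066 * 2.2178 = 35.5006

35.5006 units


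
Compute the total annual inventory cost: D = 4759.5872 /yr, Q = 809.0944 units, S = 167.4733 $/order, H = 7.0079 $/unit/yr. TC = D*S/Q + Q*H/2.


Ordering cost = D*S/Q = 985.1802
Holding cost = Q*H/2 = 2835.0263
TC = 985.1802 + 2835.0263 = 3820.2065

3820.2065 $/yr


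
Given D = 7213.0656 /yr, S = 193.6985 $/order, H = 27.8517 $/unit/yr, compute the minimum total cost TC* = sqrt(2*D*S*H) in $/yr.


2*D*S*H = 77826561.6266
TC* = sqrt(77826561.6266) = 8821.9364

8821.9364 $/yr


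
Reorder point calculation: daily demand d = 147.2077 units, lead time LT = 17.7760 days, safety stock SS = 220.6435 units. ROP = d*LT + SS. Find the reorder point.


d*LT = 147.2077 * 17.7760 = 2616.7641
ROP = 2616.7641 + 220.6435 = 2837.4076

2837.4076 units


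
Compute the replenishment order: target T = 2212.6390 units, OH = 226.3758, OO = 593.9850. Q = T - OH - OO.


Inventory position = OH + OO = 226.3758 + 593.9850 = 820.3608
Q = 2212.6390 - 820.3608 = 1392.2782

1392.2782 units


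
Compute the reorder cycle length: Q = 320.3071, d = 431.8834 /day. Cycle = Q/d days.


Cycle = 320.3071 / 431.8834 = 0.7417

0.7417 days


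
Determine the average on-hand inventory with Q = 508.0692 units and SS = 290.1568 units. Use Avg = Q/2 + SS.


Q/2 = 254.0346
Avg = 254.0346 + 290.1568 = 544.1914

544.1914 units


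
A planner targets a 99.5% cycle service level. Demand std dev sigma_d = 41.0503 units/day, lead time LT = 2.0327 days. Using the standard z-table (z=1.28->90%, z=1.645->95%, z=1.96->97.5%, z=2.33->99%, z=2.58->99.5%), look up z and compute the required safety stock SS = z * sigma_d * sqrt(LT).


From the table, SL = 99.5% corresponds to z = 2.58
sqrt(LT) = sqrt(2.0327) = 1.4257
SS = 2.58 * 41.0503 * 1.4257 = 150.9985

150.9985 units


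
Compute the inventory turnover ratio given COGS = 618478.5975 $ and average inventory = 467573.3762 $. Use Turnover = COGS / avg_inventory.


Turnover = 618478.5975 / 467573.3762 = 1.3227

1.3227


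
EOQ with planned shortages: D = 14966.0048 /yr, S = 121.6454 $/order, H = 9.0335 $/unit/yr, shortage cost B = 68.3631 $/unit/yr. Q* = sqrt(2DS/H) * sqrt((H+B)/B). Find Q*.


sqrt(2DS/H) = 634.8743
sqrt((H+B)/B) = 1.0640
Q* = 634.8743 * 1.0640 = 675.5194

675.5194 units


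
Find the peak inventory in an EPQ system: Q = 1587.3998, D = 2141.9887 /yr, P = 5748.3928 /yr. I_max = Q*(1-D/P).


D/P = 0.3726
1 - D/P = 0.6274
I_max = 1587.3998 * 0.6274 = 995.8967

995.8967 units


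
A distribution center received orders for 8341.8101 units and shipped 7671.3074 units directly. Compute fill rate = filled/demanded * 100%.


FR = 7671.3074 / 8341.8101 * 100 = 91.9621

91.9621%


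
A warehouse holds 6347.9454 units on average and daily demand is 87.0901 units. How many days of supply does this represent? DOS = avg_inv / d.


DOS = 6347.9454 / 87.0901 = 72.8894

72.8894 days


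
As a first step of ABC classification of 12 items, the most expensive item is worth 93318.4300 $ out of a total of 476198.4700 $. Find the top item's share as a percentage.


Top item = 93318.4300
Total = 476198.4700
Percentage = 93318.4300 / 476198.4700 * 100 = 19.5965

19.5965%


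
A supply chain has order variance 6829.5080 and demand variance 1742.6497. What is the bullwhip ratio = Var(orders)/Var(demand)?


BW = 6829.5080 / 1742.6497 = 3.9190

3.9190


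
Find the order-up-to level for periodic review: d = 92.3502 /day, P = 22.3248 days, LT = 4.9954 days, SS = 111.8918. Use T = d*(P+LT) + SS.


P + LT = 27.3202
d*(P+LT) = 92.3502 * 27.3202 = 2523.0259
T = 2523.0259 + 111.8918 = 2634.9177

2634.9177 units


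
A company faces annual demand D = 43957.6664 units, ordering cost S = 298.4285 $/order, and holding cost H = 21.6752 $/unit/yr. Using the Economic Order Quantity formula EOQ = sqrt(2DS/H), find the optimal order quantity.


2*D*S = 2 * 43957.6664 * 298.4285 = 26236440.8945
2*D*S/H = 1210435.9311
EOQ = sqrt(1210435.9311) = 1100.1981

1100.1981 units


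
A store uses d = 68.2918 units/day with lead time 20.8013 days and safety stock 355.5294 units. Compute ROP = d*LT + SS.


d*LT = 68.2918 * 20.8013 = 1420.5582
ROP = 1420.5582 + 355.5294 = 1776.0876

1776.0876 units


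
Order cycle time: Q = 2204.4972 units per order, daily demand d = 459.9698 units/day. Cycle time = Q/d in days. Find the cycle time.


Cycle = 2204.4972 / 459.9698 = 4.7927

4.7927 days


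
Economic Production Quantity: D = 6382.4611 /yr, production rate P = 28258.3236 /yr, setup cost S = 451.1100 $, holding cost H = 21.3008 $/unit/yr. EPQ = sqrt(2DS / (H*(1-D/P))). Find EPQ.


1 - D/P = 1 - 0.2259 = 0.7741
H*(1-D/P) = 16.4898
2DS = 5758384.0536
EPQ = sqrt(349209.3965) = 590.9394

590.9394 units


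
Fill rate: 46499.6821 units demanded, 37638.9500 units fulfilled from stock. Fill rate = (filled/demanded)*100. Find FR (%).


FR = 37638.9500 / 46499.6821 * 100 = 80.9445

80.9445%


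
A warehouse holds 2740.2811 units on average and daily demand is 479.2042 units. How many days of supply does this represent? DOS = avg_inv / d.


DOS = 2740.2811 / 479.2042 = 5.7184

5.7184 days


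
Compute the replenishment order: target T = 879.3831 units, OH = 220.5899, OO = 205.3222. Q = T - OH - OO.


Inventory position = OH + OO = 220.5899 + 205.3222 = 425.9121
Q = 879.3831 - 425.9121 = 453.4710

453.4710 units


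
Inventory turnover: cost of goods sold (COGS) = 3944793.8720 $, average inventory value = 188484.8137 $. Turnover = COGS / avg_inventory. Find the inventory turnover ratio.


Turnover = 3944793.8720 / 188484.8137 = 20.9290

20.9290


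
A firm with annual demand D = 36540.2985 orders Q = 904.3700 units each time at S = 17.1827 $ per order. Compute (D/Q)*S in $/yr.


Number of orders = D/Q = 40.4041
Cost = 40.4041 * 17.1827 = 694.2523

694.2523 $/yr


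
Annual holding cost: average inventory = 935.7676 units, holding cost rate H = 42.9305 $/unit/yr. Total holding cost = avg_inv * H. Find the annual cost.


Cost = 935.7676 * 42.9305 = 40172.9710

40172.9710 $/yr


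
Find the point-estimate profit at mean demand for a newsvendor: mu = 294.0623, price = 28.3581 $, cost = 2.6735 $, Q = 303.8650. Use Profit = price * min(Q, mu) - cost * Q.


Sales at mu = min(303.8650, 294.0623) = 294.0623
Revenue = 28.3581 * 294.0623 = 8339.0481
Total cost = 2.6735 * 303.8650 = 812.3831
Profit = 8339.0481 - 812.3831 = 7526.6650

7526.6650 $


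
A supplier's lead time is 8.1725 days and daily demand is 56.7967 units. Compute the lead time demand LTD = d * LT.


LTD = 56.7967 * 8.1725 = 464.1710

464.1710 units


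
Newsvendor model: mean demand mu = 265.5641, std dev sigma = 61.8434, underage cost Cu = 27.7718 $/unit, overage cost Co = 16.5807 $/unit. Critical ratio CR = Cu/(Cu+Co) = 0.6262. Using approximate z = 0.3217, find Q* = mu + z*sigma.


CR = Cu/(Cu+Co) = 27.7718/(27.7718+16.5807) = 0.6262
z = 0.3217
Q* = 265.5641 + 0.3217 * 61.8434 = 285.4591

285.4591 units


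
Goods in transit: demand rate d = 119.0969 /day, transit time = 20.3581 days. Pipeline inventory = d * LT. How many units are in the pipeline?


Pipeline = 119.0969 * 20.3581 = 2424.5866

2424.5866 units


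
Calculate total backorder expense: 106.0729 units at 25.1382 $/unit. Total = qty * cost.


Total = 106.0729 * 25.1382 = 2666.4818

2666.4818 $


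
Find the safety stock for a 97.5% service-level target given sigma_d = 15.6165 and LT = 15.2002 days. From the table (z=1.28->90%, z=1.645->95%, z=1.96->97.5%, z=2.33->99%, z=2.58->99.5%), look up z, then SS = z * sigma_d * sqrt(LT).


From the table, SL = 97.5% corresponds to z = 1.96
sqrt(LT) = sqrt(15.2002) = 3.8987
SS = 1.96 * 15.6165 * 3.8987 = 119.3341

119.3341 units


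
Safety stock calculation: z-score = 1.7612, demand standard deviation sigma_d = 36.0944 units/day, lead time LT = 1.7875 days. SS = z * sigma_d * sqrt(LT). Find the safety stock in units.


sqrt(LT) = sqrt(1.7875) = 1.3370
SS = 1.7612 * 36.0944 * 1.3370 = 84.9907

84.9907 units


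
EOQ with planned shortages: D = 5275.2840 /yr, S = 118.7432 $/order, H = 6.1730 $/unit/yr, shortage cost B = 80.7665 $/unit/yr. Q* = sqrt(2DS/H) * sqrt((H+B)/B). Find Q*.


sqrt(2DS/H) = 450.4993
sqrt((H+B)/B) = 1.0375
Q* = 450.4993 * 1.0375 = 467.3983

467.3983 units


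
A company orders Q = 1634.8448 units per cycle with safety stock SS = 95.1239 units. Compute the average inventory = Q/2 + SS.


Q/2 = 817.4224
Avg = 817.4224 + 95.1239 = 912.5463

912.5463 units


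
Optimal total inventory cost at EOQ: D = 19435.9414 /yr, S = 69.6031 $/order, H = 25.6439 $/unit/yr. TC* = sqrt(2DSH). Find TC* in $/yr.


2*D*S*H = 69382226.7660
TC* = sqrt(69382226.7660) = 8329.5994

8329.5994 $/yr


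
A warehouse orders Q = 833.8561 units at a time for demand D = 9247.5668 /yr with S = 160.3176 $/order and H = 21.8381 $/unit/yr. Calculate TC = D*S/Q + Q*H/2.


Ordering cost = D*S/Q = 1777.9419
Holding cost = Q*H/2 = 9104.9164
TC = 1777.9419 + 9104.9164 = 10882.8584

10882.8584 $/yr


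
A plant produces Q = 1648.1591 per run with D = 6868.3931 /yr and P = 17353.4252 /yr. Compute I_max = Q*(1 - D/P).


D/P = 0.3958
1 - D/P = 0.6042
I_max = 1648.1591 * 0.6042 = 995.8265

995.8265 units


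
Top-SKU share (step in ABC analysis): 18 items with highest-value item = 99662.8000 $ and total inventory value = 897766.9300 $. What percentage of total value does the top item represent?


Top item = 99662.8000
Total = 897766.9300
Percentage = 99662.8000 / 897766.9300 * 100 = 11.1012

11.1012%


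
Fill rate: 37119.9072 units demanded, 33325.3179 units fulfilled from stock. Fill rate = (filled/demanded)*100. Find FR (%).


FR = 33325.3179 / 37119.9072 * 100 = 89.7775

89.7775%


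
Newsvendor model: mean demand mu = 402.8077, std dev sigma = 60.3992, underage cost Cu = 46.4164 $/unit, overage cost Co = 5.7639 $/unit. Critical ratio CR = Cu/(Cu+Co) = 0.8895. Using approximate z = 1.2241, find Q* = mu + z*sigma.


CR = Cu/(Cu+Co) = 46.4164/(46.4164+5.7639) = 0.8895
z = 1.2241
Q* = 402.8077 + 1.2241 * 60.3992 = 476.7424

476.7424 units


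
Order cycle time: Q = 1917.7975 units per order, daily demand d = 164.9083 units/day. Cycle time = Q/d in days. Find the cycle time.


Cycle = 1917.7975 / 164.9083 = 11.6295

11.6295 days


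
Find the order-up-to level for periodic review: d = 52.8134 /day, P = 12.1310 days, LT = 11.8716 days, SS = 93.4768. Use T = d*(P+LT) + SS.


P + LT = 24.0026
d*(P+LT) = 52.8134 * 24.0026 = 1267.6589
T = 1267.6589 + 93.4768 = 1361.1357

1361.1357 units


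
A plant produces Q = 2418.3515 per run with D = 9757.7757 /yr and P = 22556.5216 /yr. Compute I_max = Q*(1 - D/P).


D/P = 0.4326
1 - D/P = 0.5674
I_max = 2418.3515 * 0.5674 = 1372.1915

1372.1915 units


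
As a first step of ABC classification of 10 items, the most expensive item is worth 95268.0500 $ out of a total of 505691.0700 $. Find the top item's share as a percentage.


Top item = 95268.0500
Total = 505691.0700
Percentage = 95268.0500 / 505691.0700 * 100 = 18.8392

18.8392%


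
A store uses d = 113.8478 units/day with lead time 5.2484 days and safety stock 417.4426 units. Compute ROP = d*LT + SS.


d*LT = 113.8478 * 5.2484 = 597.5188
ROP = 597.5188 + 417.4426 = 1014.9614

1014.9614 units


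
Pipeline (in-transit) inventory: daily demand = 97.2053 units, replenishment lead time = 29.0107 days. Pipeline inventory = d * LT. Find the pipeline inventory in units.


Pipeline = 97.2053 * 29.0107 = 2819.9938

2819.9938 units


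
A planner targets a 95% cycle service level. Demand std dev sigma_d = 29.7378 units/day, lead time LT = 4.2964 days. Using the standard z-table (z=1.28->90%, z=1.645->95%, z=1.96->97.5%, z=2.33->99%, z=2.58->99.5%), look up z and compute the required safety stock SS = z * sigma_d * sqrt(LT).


From the table, SL = 95% corresponds to z = 1.645
sqrt(LT) = sqrt(4.2964) = 2.0728
SS = 1.645 * 29.7378 * 2.0728 = 101.3975

101.3975 units


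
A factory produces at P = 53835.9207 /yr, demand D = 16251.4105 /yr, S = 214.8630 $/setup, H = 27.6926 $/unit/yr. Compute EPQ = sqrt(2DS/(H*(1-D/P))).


1 - D/P = 1 - 0.3019 = 0.6981
H*(1-D/P) = 19.3331
2DS = 6983653.6285
EPQ = sqrt(361228.6670) = 601.0230

601.0230 units


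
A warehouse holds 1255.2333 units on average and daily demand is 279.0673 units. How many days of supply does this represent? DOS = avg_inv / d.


DOS = 1255.2333 / 279.0673 = 4.4980

4.4980 days


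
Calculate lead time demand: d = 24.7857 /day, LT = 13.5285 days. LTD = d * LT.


LTD = 24.7857 * 13.5285 = 335.3133

335.3133 units


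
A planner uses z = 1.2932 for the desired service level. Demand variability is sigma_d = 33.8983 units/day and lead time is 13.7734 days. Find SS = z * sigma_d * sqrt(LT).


sqrt(LT) = sqrt(13.7734) = 3.7113
SS = 1.2932 * 33.8983 * 3.7113 = 162.6912

162.6912 units


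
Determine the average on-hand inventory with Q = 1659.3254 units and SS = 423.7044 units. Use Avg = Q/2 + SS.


Q/2 = 829.6627
Avg = 829.6627 + 423.7044 = 1253.3671

1253.3671 units


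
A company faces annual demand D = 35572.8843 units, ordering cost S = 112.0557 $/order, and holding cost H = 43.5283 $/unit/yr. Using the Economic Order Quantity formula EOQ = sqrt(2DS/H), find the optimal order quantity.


2*D*S = 2 * 35572.8843 * 112.0557 = 7972288.9025
2*D*S/H = 183151.8553
EOQ = sqrt(183151.8553) = 427.9624

427.9624 units


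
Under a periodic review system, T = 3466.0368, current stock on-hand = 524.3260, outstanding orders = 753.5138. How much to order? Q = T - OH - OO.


Inventory position = OH + OO = 524.3260 + 753.5138 = 1277.8398
Q = 3466.0368 - 1277.8398 = 2188.1970

2188.1970 units


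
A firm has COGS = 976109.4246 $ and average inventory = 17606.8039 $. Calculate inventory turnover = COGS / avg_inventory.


Turnover = 976109.4246 / 17606.8039 = 55.4393

55.4393


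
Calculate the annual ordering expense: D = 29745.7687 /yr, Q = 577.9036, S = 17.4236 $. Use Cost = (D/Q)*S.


Number of orders = D/Q = 51.4719
Cost = 51.4719 * 17.4236 = 896.8250

896.8250 $/yr


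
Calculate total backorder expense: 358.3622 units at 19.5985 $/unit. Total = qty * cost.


Total = 358.3622 * 19.5985 = 7023.3616

7023.3616 $


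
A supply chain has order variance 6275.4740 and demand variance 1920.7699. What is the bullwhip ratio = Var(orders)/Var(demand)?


BW = 6275.4740 / 1920.7699 = 3.2672

3.2672


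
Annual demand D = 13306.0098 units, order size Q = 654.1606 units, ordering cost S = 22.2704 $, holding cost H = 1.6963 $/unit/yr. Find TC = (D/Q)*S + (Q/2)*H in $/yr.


Ordering cost = D*S/Q = 452.9930
Holding cost = Q*H/2 = 554.8263
TC = 452.9930 + 554.8263 = 1007.8193

1007.8193 $/yr


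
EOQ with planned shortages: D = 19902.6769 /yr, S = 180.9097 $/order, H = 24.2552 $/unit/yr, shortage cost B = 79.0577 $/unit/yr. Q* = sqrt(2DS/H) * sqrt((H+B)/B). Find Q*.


sqrt(2DS/H) = 544.8780
sqrt((H+B)/B) = 1.1432
Q* = 544.8780 * 1.1432 = 622.8801

622.8801 units


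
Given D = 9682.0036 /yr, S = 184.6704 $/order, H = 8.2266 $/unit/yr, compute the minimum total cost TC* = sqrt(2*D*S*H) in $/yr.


2*D*S*H = 29417983.9411
TC* = sqrt(29417983.9411) = 5423.8348

5423.8348 $/yr


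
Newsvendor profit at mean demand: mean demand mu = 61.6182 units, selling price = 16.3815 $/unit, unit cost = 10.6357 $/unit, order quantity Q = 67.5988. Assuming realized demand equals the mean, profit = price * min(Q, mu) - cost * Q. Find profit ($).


Sales at mu = min(67.5988, 61.6182) = 61.6182
Revenue = 16.3815 * 61.6182 = 1009.3985
Total cost = 10.6357 * 67.5988 = 718.9606
Profit = 1009.3985 - 718.9606 = 290.4380

290.4380 $


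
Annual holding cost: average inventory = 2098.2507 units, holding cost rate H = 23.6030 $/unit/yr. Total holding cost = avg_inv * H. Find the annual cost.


Cost = 2098.2507 * 23.6030 = 49525.0113

49525.0113 $/yr


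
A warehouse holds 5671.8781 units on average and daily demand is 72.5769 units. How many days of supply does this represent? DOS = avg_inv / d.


DOS = 5671.8781 / 72.5769 = 78.1499

78.1499 days


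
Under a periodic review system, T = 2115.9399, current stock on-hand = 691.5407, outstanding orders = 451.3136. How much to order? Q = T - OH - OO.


Inventory position = OH + OO = 691.5407 + 451.3136 = 1142.8543
Q = 2115.9399 - 1142.8543 = 973.0856

973.0856 units


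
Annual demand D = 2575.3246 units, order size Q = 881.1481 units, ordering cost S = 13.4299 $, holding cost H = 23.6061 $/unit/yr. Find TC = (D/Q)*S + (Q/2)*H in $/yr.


Ordering cost = D*S/Q = 39.2515
Holding cost = Q*H/2 = 10400.2351
TC = 39.2515 + 10400.2351 = 10439.4865

10439.4865 $/yr


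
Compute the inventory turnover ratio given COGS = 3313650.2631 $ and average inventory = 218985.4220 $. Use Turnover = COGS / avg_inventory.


Turnover = 3313650.2631 / 218985.4220 = 15.1318

15.1318


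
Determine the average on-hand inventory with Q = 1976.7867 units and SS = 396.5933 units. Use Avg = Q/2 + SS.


Q/2 = 988.3934
Avg = 988.3934 + 396.5933 = 1384.9867

1384.9867 units


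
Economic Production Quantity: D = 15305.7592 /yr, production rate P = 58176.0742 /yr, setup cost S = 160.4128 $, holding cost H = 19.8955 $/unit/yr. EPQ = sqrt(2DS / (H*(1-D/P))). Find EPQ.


1 - D/P = 1 - 0.2631 = 0.7369
H*(1-D/P) = 14.6611
2DS = 4910479.3788
EPQ = sqrt(334932.0982) = 578.7332

578.7332 units


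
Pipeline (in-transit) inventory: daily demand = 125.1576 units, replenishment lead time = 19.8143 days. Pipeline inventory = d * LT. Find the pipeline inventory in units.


Pipeline = 125.1576 * 19.8143 = 2479.9102

2479.9102 units


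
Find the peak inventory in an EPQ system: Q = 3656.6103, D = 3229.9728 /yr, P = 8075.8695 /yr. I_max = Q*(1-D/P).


D/P = 0.4000
1 - D/P = 0.6000
I_max = 3656.6103 * 0.6000 = 2194.1360

2194.1360 units


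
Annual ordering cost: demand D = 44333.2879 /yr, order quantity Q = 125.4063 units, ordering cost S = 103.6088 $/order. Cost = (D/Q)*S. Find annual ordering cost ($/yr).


Number of orders = D/Q = 353.5172
Cost = 353.5172 * 103.6088 = 36627.4961

36627.4961 $/yr


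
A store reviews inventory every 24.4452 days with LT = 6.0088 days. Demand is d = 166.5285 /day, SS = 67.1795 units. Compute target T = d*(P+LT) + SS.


P + LT = 30.4540
d*(P+LT) = 166.5285 * 30.4540 = 5071.4589
T = 5071.4589 + 67.1795 = 5138.6384

5138.6384 units


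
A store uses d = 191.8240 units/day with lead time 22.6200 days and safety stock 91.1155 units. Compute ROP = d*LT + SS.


d*LT = 191.8240 * 22.6200 = 4339.0589
ROP = 4339.0589 + 91.1155 = 4430.1744

4430.1744 units


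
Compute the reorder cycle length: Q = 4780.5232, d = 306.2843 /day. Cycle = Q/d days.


Cycle = 4780.5232 / 306.2843 = 15.6081

15.6081 days


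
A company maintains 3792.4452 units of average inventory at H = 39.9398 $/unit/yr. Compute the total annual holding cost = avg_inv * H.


Cost = 3792.4452 * 39.9398 = 151469.5028

151469.5028 $/yr


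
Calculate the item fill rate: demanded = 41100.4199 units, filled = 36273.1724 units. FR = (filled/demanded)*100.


FR = 36273.1724 / 41100.4199 * 100 = 88.2550

88.2550%


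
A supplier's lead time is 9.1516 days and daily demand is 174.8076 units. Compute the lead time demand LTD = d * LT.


LTD = 174.8076 * 9.1516 = 1599.7692

1599.7692 units


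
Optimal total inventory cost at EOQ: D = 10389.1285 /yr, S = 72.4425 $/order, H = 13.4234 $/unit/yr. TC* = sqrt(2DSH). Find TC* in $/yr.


2*D*S*H = 20205289.3843
TC* = sqrt(20205289.3843) = 4495.0294

4495.0294 $/yr


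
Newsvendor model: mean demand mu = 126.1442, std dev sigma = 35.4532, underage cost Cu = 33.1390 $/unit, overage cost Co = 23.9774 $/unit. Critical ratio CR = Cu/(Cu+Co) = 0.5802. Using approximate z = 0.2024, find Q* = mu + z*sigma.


CR = Cu/(Cu+Co) = 33.1390/(33.1390+23.9774) = 0.5802
z = 0.2024
Q* = 126.1442 + 0.2024 * 35.4532 = 133.3199

133.3199 units


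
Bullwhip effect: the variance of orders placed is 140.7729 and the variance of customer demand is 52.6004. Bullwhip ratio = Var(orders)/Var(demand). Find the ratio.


BW = 140.7729 / 52.6004 = 2.6763

2.6763


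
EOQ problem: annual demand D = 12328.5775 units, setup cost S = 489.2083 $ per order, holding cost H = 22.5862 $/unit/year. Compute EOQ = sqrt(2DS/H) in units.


2*D*S = 2 * 12328.5775 * 489.2083 = 12062484.8804
2*D*S/H = 534064.3792
EOQ = sqrt(534064.3792) = 730.7971

730.7971 units


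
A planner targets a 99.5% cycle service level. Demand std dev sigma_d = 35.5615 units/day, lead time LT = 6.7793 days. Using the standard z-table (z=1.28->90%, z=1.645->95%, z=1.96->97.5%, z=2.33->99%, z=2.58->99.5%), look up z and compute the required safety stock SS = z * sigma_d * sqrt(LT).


From the table, SL = 99.5% corresponds to z = 2.58
sqrt(LT) = sqrt(6.7793) = 2.6037
SS = 2.58 * 35.5615 * 2.6037 = 238.8868

238.8868 units


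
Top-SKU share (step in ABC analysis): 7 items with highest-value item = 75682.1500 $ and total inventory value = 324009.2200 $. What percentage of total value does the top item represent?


Top item = 75682.1500
Total = 324009.2200
Percentage = 75682.1500 / 324009.2200 * 100 = 23.3580

23.3580%


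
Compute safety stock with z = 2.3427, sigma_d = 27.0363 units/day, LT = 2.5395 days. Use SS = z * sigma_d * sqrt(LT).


sqrt(LT) = sqrt(2.5395) = 1.5936
SS = 2.3427 * 27.0363 * 1.5936 = 100.9341

100.9341 units


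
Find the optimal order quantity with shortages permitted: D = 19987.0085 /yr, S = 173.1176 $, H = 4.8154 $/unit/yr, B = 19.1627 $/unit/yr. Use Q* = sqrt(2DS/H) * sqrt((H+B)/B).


sqrt(2DS/H) = 1198.7906
sqrt((H+B)/B) = 1.1186
Q* = 1198.7906 * 1.1186 = 1340.9802

1340.9802 units


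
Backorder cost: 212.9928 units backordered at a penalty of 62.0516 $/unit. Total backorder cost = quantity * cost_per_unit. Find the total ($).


Total = 212.9928 * 62.0516 = 13216.5440

13216.5440 $


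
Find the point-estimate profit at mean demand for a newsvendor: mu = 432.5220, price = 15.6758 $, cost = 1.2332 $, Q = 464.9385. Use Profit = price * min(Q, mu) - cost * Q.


Sales at mu = min(464.9385, 432.5220) = 432.5220
Revenue = 15.6758 * 432.5220 = 6780.1284
Total cost = 1.2332 * 464.9385 = 573.3622
Profit = 6780.1284 - 573.3622 = 6206.7662

6206.7662 $


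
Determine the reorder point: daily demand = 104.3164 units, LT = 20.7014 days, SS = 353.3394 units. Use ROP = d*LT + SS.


d*LT = 104.3164 * 20.7014 = 2159.4955
ROP = 2159.4955 + 353.3394 = 2512.8349

2512.8349 units


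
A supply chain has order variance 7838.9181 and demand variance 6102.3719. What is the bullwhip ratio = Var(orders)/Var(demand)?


BW = 7838.9181 / 6102.3719 = 1.2846

1.2846


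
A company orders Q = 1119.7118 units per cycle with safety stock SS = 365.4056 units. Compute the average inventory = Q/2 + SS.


Q/2 = 559.8559
Avg = 559.8559 + 365.4056 = 925.2615

925.2615 units


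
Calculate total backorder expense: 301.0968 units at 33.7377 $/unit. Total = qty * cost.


Total = 301.0968 * 33.7377 = 10158.3135

10158.3135 $


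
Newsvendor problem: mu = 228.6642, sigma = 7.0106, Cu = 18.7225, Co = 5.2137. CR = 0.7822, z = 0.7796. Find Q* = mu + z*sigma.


CR = Cu/(Cu+Co) = 18.7225/(18.7225+5.2137) = 0.7822
z = 0.7796
Q* = 228.6642 + 0.7796 * 7.0106 = 234.1297

234.1297 units


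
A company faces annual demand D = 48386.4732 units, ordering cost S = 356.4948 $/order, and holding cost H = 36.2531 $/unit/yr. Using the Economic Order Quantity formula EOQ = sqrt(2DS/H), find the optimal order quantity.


2*D*S = 2 * 48386.4732 * 356.4948 = 34499052.1723
2*D*S/H = 951616.6113
EOQ = sqrt(951616.6113) = 975.5084

975.5084 units


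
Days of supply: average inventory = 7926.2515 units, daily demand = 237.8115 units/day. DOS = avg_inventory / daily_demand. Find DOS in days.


DOS = 7926.2515 / 237.8115 = 33.3300

33.3300 days


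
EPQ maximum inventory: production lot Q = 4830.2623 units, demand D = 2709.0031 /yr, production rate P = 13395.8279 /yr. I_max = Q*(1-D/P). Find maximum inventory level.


D/P = 0.2022
1 - D/P = 0.7978
I_max = 4830.2623 * 0.7978 = 3853.4510

3853.4510 units


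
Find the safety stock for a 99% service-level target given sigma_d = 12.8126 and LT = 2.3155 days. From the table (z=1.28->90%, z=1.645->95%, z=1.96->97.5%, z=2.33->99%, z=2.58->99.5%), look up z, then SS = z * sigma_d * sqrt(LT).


From the table, SL = 99% corresponds to z = 2.33
sqrt(LT) = sqrt(2.3155) = 1.5217
SS = 2.33 * 12.8126 * 1.5217 = 45.4272

45.4272 units


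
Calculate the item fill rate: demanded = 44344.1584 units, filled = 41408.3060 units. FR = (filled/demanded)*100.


FR = 41408.3060 / 44344.1584 * 100 = 93.3794

93.3794%


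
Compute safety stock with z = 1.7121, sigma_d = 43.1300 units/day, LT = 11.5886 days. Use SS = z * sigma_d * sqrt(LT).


sqrt(LT) = sqrt(11.5886) = 3.4042
SS = 1.7121 * 43.1300 * 3.4042 = 251.3762

251.3762 units


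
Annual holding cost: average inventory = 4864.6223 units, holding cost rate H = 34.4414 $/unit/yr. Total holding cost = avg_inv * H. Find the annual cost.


Cost = 4864.6223 * 34.4414 = 167544.4025

167544.4025 $/yr


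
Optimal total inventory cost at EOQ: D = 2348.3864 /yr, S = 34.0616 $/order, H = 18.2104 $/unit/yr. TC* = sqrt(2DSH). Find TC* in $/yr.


2*D*S*H = 2913292.4424
TC* = sqrt(2913292.4424) = 1706.8370

1706.8370 $/yr


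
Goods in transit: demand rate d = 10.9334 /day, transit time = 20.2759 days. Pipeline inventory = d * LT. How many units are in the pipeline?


Pipeline = 10.9334 * 20.2759 = 221.6845

221.6845 units


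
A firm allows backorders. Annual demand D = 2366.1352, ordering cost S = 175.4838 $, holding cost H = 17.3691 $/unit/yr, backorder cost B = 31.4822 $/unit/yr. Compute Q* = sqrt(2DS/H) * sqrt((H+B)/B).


sqrt(2DS/H) = 218.6576
sqrt((H+B)/B) = 1.2457
Q* = 218.6576 * 1.2457 = 272.3768

272.3768 units


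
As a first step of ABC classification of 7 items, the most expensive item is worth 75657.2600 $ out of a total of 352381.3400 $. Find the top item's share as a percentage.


Top item = 75657.2600
Total = 352381.3400
Percentage = 75657.2600 / 352381.3400 * 100 = 21.4703

21.4703%


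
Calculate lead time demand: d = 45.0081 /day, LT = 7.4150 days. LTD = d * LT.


LTD = 45.0081 * 7.4150 = 333.7351

333.7351 units


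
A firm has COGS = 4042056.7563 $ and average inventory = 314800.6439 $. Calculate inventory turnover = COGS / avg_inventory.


Turnover = 4042056.7563 / 314800.6439 = 12.8401

12.8401


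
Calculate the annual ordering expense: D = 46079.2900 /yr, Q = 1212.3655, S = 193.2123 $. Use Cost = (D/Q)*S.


Number of orders = D/Q = 38.0078
Cost = 38.0078 * 193.2123 = 7343.5656

7343.5656 $/yr


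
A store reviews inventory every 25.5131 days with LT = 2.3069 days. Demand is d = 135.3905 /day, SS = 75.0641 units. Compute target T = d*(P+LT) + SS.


P + LT = 27.8200
d*(P+LT) = 135.3905 * 27.8200 = 3766.5637
T = 3766.5637 + 75.0641 = 3841.6278

3841.6278 units


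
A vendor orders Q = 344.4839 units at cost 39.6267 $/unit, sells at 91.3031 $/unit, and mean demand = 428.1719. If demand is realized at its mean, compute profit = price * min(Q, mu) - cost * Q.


Sales at mu = min(344.4839, 428.1719) = 344.4839
Revenue = 91.3031 * 344.4839 = 31452.4480
Total cost = 39.6267 * 344.4839 = 13650.7602
Profit = 31452.4480 - 13650.7602 = 17801.6878

17801.6878 $


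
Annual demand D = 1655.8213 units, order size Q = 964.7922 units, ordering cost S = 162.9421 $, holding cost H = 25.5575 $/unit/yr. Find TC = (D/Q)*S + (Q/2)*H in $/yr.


Ordering cost = D*S/Q = 279.6488
Holding cost = Q*H/2 = 12328.8383
TC = 279.6488 + 12328.8383 = 12608.4871

12608.4871 $/yr


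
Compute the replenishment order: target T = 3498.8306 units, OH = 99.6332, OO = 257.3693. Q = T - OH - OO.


Inventory position = OH + OO = 99.6332 + 257.3693 = 357.0025
Q = 3498.8306 - 357.0025 = 3141.8281

3141.8281 units


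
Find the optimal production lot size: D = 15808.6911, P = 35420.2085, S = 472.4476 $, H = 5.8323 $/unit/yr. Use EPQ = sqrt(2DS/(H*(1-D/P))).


1 - D/P = 1 - 0.4463 = 0.5537
H*(1-D/P) = 3.2292
2DS = 14937556.3387
EPQ = sqrt(4625722.9411) = 2150.7494

2150.7494 units


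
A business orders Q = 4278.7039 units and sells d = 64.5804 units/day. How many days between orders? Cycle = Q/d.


Cycle = 4278.7039 / 64.5804 = 66.2539

66.2539 days


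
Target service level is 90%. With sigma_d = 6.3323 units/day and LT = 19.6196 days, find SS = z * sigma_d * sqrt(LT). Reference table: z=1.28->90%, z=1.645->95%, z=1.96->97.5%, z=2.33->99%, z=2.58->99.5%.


From the table, SL = 90% corresponds to z = 1.28
sqrt(LT) = sqrt(19.6196) = 4.4294
SS = 1.28 * 6.3323 * 4.4294 = 35.9018

35.9018 units


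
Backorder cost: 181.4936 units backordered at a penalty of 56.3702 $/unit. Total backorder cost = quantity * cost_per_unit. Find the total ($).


Total = 181.4936 * 56.3702 = 10230.8305

10230.8305 $


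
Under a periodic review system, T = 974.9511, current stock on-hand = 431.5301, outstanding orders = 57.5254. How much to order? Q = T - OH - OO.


Inventory position = OH + OO = 431.5301 + 57.5254 = 489.0555
Q = 974.9511 - 489.0555 = 485.8956

485.8956 units


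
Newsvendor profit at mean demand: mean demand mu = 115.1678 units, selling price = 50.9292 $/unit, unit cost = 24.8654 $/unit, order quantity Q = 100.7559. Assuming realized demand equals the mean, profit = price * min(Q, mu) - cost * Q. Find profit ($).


Sales at mu = min(100.7559, 115.1678) = 100.7559
Revenue = 50.9292 * 100.7559 = 5131.4174
Total cost = 24.8654 * 100.7559 = 2505.3358
Profit = 5131.4174 - 2505.3358 = 2626.0816

2626.0816 $


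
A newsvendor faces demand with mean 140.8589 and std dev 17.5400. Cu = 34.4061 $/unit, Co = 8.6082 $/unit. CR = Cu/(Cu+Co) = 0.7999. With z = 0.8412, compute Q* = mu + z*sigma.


CR = Cu/(Cu+Co) = 34.4061/(34.4061+8.6082) = 0.7999
z = 0.8412
Q* = 140.8589 + 0.8412 * 17.5400 = 155.6135

155.6135 units


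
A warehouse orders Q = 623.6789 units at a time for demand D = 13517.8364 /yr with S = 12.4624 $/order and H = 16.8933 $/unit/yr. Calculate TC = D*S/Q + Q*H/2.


Ordering cost = D*S/Q = 270.1145
Holding cost = Q*H/2 = 5267.9974
TC = 270.1145 + 5267.9974 = 5538.1118

5538.1118 $/yr


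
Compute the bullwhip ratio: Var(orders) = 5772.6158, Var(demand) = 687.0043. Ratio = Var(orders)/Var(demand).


BW = 5772.6158 / 687.0043 = 8.4026

8.4026


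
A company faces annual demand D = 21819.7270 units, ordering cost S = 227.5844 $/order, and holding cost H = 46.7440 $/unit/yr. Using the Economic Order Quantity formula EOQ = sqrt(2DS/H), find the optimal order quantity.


2*D*S = 2 * 21819.7270 * 227.5844 = 9931658.9549
2*D*S/H = 212469.1715
EOQ = sqrt(212469.1715) = 460.9438

460.9438 units


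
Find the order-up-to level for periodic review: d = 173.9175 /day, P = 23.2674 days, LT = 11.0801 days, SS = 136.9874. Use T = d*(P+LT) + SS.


P + LT = 34.3475
d*(P+LT) = 173.9175 * 34.3475 = 5973.6313
T = 5973.6313 + 136.9874 = 6110.6187

6110.6187 units


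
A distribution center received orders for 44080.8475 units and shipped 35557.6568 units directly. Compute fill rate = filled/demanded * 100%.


FR = 35557.6568 / 44080.8475 * 100 = 80.6646

80.6646%


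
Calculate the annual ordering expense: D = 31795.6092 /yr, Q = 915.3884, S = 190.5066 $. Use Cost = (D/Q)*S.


Number of orders = D/Q = 34.7346
Cost = 34.7346 * 190.5066 = 6617.1621

6617.1621 $/yr


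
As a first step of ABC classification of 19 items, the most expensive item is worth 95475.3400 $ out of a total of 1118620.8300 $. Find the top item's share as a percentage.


Top item = 95475.3400
Total = 1118620.8300
Percentage = 95475.3400 / 1118620.8300 * 100 = 8.5351

8.5351%
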